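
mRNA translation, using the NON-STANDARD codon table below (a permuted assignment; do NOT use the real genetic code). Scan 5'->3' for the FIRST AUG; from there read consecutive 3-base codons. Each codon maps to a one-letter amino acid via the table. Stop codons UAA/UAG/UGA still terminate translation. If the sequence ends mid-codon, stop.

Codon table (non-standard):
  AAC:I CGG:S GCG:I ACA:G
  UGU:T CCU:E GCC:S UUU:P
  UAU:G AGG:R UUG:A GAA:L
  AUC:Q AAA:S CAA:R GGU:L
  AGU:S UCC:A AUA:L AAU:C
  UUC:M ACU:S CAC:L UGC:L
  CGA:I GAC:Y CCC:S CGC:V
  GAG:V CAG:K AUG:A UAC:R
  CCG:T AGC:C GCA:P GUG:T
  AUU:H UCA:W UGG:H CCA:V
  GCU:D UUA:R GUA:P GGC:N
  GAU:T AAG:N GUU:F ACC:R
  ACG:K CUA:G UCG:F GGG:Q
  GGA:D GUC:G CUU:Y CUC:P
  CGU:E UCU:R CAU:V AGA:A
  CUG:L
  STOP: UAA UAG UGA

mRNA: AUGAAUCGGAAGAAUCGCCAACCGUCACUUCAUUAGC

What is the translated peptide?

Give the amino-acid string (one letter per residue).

Answer: ACSNCVRTWYV

Derivation:
start AUG at pos 0
pos 0: AUG -> A; peptide=A
pos 3: AAU -> C; peptide=AC
pos 6: CGG -> S; peptide=ACS
pos 9: AAG -> N; peptide=ACSN
pos 12: AAU -> C; peptide=ACSNC
pos 15: CGC -> V; peptide=ACSNCV
pos 18: CAA -> R; peptide=ACSNCVR
pos 21: CCG -> T; peptide=ACSNCVRT
pos 24: UCA -> W; peptide=ACSNCVRTW
pos 27: CUU -> Y; peptide=ACSNCVRTWY
pos 30: CAU -> V; peptide=ACSNCVRTWYV
pos 33: UAG -> STOP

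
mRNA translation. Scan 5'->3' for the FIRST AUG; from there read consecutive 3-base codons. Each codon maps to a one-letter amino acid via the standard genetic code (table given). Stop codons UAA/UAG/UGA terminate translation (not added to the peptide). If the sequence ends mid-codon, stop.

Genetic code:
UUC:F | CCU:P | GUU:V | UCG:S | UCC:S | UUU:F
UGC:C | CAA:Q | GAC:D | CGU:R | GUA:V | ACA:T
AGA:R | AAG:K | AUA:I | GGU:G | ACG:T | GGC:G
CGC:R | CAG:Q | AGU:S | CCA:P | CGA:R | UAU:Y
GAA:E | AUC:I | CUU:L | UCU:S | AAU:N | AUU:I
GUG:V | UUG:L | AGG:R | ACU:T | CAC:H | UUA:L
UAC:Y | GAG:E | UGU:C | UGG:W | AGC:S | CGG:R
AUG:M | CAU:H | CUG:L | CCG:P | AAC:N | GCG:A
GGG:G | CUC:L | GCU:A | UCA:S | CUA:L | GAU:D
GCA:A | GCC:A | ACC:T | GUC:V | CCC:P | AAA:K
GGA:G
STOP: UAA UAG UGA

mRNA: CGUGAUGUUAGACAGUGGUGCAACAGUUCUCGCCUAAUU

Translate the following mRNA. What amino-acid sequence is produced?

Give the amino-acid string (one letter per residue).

start AUG at pos 4
pos 4: AUG -> M; peptide=M
pos 7: UUA -> L; peptide=ML
pos 10: GAC -> D; peptide=MLD
pos 13: AGU -> S; peptide=MLDS
pos 16: GGU -> G; peptide=MLDSG
pos 19: GCA -> A; peptide=MLDSGA
pos 22: ACA -> T; peptide=MLDSGAT
pos 25: GUU -> V; peptide=MLDSGATV
pos 28: CUC -> L; peptide=MLDSGATVL
pos 31: GCC -> A; peptide=MLDSGATVLA
pos 34: UAA -> STOP

Answer: MLDSGATVLA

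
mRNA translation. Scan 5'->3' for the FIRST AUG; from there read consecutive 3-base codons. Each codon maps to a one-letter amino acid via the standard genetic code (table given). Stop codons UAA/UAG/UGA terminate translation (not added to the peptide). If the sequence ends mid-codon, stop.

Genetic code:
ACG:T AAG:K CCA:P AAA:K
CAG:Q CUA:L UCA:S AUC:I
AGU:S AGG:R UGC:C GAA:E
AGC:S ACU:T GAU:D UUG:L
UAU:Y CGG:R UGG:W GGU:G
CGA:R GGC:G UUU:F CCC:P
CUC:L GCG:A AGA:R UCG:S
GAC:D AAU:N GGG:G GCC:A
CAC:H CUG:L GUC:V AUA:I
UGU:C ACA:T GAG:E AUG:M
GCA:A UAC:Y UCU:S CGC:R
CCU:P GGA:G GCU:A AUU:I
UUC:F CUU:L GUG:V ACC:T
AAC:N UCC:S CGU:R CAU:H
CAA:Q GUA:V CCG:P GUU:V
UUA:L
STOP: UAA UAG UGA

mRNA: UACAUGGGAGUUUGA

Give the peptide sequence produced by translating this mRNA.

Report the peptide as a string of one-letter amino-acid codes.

start AUG at pos 3
pos 3: AUG -> M; peptide=M
pos 6: GGA -> G; peptide=MG
pos 9: GUU -> V; peptide=MGV
pos 12: UGA -> STOP

Answer: MGV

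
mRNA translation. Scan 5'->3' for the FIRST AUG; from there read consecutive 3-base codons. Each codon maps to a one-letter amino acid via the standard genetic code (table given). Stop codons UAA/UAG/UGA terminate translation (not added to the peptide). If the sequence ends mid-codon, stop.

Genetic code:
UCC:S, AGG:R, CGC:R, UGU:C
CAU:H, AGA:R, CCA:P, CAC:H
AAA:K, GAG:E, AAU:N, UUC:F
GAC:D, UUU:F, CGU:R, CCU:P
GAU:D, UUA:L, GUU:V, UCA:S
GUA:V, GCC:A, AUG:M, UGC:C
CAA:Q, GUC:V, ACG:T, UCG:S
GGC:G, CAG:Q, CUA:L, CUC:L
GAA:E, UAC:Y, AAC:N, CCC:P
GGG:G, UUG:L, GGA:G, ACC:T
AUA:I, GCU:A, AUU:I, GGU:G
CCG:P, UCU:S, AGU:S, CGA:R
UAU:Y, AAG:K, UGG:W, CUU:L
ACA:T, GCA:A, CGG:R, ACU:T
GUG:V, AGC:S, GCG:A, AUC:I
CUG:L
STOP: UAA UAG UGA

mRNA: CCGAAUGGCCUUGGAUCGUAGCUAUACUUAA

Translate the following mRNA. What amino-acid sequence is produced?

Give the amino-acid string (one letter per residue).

start AUG at pos 4
pos 4: AUG -> M; peptide=M
pos 7: GCC -> A; peptide=MA
pos 10: UUG -> L; peptide=MAL
pos 13: GAU -> D; peptide=MALD
pos 16: CGU -> R; peptide=MALDR
pos 19: AGC -> S; peptide=MALDRS
pos 22: UAU -> Y; peptide=MALDRSY
pos 25: ACU -> T; peptide=MALDRSYT
pos 28: UAA -> STOP

Answer: MALDRSYT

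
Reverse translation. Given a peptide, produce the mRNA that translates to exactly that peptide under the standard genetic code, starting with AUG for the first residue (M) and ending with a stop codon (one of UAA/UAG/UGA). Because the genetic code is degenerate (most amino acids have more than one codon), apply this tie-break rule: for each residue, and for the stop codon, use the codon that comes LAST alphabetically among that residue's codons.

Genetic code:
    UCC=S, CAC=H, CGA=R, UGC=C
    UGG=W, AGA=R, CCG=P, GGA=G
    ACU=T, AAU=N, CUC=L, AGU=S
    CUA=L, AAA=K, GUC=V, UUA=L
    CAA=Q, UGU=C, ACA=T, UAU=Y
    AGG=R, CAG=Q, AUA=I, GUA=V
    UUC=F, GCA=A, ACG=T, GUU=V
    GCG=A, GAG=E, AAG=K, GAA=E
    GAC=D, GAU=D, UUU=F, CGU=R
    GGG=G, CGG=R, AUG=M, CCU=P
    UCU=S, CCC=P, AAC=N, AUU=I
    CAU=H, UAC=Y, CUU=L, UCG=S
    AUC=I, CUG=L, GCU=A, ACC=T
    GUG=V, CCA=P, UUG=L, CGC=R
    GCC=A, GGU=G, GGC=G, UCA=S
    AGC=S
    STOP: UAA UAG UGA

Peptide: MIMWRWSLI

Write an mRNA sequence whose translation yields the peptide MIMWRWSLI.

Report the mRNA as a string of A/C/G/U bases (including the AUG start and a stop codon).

Answer: mRNA: AUGAUUAUGUGGCGUUGGUCUUUGAUUUGA

Derivation:
residue 1: M -> AUG (start codon)
residue 2: I codons sorted = AUA,AUC,AUU -> pick last = AUU
residue 3: M -> AUG (only codon)
residue 4: W -> UGG (only codon)
residue 5: R codons sorted = AGA,AGG,CGA,CGC,CGG,CGU -> pick last = CGU
residue 6: W -> UGG (only codon)
residue 7: S codons sorted = AGC,AGU,UCA,UCC,UCG,UCU -> pick last = UCU
residue 8: L codons sorted = CUA,CUC,CUG,CUU,UUA,UUG -> pick last = UUG
residue 9: I codons sorted = AUA,AUC,AUU -> pick last = AUU
terminator: stop codons sorted = UAA,UAG,UGA -> pick last = UGA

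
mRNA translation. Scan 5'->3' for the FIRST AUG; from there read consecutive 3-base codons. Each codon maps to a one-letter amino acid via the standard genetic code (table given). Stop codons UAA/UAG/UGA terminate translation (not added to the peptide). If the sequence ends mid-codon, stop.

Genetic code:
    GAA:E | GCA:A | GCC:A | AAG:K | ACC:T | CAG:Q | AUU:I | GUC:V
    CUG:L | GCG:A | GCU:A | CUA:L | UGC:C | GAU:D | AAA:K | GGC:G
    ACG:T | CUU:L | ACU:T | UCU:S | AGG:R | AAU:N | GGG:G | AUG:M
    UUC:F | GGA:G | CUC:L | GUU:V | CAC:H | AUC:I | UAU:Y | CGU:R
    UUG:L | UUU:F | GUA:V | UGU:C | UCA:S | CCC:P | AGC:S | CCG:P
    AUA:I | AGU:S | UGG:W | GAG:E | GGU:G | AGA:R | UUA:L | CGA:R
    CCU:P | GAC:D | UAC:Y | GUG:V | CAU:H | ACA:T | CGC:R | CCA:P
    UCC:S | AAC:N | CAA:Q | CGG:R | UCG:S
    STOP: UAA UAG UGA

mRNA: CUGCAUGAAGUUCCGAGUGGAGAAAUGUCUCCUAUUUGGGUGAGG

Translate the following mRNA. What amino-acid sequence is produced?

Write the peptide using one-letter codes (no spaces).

Answer: MKFRVEKCLLFG

Derivation:
start AUG at pos 4
pos 4: AUG -> M; peptide=M
pos 7: AAG -> K; peptide=MK
pos 10: UUC -> F; peptide=MKF
pos 13: CGA -> R; peptide=MKFR
pos 16: GUG -> V; peptide=MKFRV
pos 19: GAG -> E; peptide=MKFRVE
pos 22: AAA -> K; peptide=MKFRVEK
pos 25: UGU -> C; peptide=MKFRVEKC
pos 28: CUC -> L; peptide=MKFRVEKCL
pos 31: CUA -> L; peptide=MKFRVEKCLL
pos 34: UUU -> F; peptide=MKFRVEKCLLF
pos 37: GGG -> G; peptide=MKFRVEKCLLFG
pos 40: UGA -> STOP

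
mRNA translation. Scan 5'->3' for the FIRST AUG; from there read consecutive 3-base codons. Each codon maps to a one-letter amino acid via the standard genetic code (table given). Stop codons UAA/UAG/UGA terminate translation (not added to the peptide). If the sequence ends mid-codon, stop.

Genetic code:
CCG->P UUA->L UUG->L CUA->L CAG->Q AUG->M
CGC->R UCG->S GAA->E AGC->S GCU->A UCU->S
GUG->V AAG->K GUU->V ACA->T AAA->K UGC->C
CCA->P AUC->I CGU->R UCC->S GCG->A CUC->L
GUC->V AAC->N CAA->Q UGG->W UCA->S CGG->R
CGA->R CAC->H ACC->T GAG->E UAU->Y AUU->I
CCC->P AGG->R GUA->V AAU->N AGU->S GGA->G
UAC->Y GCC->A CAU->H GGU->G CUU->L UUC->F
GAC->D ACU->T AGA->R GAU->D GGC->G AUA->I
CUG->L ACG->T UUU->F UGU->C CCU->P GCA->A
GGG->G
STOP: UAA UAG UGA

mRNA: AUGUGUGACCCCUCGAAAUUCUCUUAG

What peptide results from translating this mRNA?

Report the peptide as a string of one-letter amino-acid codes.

start AUG at pos 0
pos 0: AUG -> M; peptide=M
pos 3: UGU -> C; peptide=MC
pos 6: GAC -> D; peptide=MCD
pos 9: CCC -> P; peptide=MCDP
pos 12: UCG -> S; peptide=MCDPS
pos 15: AAA -> K; peptide=MCDPSK
pos 18: UUC -> F; peptide=MCDPSKF
pos 21: UCU -> S; peptide=MCDPSKFS
pos 24: UAG -> STOP

Answer: MCDPSKFS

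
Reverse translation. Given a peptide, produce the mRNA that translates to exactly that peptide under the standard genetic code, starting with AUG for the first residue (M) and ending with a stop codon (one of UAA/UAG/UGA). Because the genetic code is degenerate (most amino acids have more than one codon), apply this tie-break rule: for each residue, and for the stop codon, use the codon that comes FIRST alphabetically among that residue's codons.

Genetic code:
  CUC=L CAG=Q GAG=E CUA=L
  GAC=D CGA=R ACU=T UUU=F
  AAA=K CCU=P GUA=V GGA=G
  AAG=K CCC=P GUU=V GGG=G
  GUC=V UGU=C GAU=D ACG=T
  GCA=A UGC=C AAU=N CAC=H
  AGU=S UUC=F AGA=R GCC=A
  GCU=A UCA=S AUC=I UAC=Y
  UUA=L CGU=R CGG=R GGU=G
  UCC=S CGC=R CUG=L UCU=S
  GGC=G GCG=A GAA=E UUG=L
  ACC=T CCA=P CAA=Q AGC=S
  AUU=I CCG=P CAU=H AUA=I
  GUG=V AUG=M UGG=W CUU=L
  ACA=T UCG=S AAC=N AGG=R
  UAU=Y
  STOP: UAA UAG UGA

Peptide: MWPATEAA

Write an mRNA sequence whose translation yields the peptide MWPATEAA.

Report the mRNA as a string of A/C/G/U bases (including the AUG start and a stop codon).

Answer: mRNA: AUGUGGCCAGCAACAGAAGCAGCAUAA

Derivation:
residue 1: M -> AUG (start codon)
residue 2: W -> UGG (only codon)
residue 3: P codons sorted = CCA,CCC,CCG,CCU -> pick first = CCA
residue 4: A codons sorted = GCA,GCC,GCG,GCU -> pick first = GCA
residue 5: T codons sorted = ACA,ACC,ACG,ACU -> pick first = ACA
residue 6: E codons sorted = GAA,GAG -> pick first = GAA
residue 7: A codons sorted = GCA,GCC,GCG,GCU -> pick first = GCA
residue 8: A codons sorted = GCA,GCC,GCG,GCU -> pick first = GCA
terminator: stop codons sorted = UAA,UAG,UGA -> pick first = UAA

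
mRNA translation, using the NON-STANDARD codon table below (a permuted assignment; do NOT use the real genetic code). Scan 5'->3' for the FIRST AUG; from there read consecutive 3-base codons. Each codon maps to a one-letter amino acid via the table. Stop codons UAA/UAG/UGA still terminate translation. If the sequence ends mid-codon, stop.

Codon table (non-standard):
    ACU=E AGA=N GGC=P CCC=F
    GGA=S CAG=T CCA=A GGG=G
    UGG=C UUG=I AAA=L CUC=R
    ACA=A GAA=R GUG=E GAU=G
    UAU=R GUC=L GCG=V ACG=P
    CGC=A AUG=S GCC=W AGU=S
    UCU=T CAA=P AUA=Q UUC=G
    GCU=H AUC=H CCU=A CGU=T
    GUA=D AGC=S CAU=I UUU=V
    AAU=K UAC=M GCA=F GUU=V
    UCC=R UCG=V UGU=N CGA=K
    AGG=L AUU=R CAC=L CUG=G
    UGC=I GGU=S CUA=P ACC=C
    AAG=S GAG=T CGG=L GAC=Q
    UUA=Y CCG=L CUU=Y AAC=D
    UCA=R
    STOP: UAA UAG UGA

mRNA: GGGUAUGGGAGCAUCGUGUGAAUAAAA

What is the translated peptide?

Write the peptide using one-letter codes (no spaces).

Answer: SSFVNR

Derivation:
start AUG at pos 4
pos 4: AUG -> S; peptide=S
pos 7: GGA -> S; peptide=SS
pos 10: GCA -> F; peptide=SSF
pos 13: UCG -> V; peptide=SSFV
pos 16: UGU -> N; peptide=SSFVN
pos 19: GAA -> R; peptide=SSFVNR
pos 22: UAA -> STOP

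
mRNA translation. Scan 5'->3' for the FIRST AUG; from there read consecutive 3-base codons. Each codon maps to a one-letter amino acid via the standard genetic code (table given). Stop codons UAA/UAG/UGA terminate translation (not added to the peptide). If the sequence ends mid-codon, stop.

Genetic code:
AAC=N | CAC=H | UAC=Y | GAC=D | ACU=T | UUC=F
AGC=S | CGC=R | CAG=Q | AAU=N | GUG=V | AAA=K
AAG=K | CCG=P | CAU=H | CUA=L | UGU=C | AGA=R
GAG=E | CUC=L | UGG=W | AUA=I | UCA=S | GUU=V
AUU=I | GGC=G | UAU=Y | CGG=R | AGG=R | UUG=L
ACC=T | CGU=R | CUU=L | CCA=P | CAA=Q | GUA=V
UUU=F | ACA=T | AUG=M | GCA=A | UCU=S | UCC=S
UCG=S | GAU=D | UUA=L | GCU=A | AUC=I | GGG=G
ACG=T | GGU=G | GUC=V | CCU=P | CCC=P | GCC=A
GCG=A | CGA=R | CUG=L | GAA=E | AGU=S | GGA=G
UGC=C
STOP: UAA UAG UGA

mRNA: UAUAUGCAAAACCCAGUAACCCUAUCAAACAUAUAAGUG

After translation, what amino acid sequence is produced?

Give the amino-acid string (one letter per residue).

Answer: MQNPVTLSNI

Derivation:
start AUG at pos 3
pos 3: AUG -> M; peptide=M
pos 6: CAA -> Q; peptide=MQ
pos 9: AAC -> N; peptide=MQN
pos 12: CCA -> P; peptide=MQNP
pos 15: GUA -> V; peptide=MQNPV
pos 18: ACC -> T; peptide=MQNPVT
pos 21: CUA -> L; peptide=MQNPVTL
pos 24: UCA -> S; peptide=MQNPVTLS
pos 27: AAC -> N; peptide=MQNPVTLSN
pos 30: AUA -> I; peptide=MQNPVTLSNI
pos 33: UAA -> STOP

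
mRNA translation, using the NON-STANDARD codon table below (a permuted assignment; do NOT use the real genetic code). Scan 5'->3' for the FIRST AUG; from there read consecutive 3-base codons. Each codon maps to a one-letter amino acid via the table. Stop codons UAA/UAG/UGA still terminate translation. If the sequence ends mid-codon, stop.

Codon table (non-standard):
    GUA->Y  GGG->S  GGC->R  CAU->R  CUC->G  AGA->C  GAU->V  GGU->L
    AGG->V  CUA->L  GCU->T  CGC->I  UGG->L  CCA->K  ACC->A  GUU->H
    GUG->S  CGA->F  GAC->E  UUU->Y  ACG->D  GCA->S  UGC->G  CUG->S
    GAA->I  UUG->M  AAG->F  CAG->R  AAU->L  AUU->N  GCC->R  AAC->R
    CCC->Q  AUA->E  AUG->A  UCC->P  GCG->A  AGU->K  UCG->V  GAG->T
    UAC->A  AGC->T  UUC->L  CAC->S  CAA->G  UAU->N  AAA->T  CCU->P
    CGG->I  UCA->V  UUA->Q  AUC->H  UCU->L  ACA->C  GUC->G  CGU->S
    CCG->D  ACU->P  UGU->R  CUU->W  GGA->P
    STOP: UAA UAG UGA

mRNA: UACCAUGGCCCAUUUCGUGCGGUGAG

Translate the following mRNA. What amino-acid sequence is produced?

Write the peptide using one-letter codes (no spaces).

start AUG at pos 4
pos 4: AUG -> A; peptide=A
pos 7: GCC -> R; peptide=AR
pos 10: CAU -> R; peptide=ARR
pos 13: UUC -> L; peptide=ARRL
pos 16: GUG -> S; peptide=ARRLS
pos 19: CGG -> I; peptide=ARRLSI
pos 22: UGA -> STOP

Answer: ARRLSI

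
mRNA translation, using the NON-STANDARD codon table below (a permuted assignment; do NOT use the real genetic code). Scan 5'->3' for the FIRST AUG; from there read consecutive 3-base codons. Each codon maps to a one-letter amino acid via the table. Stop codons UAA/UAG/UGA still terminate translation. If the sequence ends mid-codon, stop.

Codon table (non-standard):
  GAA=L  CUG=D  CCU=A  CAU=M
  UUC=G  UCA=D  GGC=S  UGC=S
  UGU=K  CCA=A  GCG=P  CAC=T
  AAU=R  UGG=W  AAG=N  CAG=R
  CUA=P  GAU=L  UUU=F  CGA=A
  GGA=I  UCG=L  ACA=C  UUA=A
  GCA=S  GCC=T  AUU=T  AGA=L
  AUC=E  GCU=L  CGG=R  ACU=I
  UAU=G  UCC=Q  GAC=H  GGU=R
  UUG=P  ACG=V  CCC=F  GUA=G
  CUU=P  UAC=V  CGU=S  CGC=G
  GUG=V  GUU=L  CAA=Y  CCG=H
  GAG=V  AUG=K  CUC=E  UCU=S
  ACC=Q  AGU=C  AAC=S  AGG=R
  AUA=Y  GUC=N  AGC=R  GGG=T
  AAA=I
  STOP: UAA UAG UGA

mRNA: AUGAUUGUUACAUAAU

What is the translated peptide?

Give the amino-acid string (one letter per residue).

start AUG at pos 0
pos 0: AUG -> K; peptide=K
pos 3: AUU -> T; peptide=KT
pos 6: GUU -> L; peptide=KTL
pos 9: ACA -> C; peptide=KTLC
pos 12: UAA -> STOP

Answer: KTLC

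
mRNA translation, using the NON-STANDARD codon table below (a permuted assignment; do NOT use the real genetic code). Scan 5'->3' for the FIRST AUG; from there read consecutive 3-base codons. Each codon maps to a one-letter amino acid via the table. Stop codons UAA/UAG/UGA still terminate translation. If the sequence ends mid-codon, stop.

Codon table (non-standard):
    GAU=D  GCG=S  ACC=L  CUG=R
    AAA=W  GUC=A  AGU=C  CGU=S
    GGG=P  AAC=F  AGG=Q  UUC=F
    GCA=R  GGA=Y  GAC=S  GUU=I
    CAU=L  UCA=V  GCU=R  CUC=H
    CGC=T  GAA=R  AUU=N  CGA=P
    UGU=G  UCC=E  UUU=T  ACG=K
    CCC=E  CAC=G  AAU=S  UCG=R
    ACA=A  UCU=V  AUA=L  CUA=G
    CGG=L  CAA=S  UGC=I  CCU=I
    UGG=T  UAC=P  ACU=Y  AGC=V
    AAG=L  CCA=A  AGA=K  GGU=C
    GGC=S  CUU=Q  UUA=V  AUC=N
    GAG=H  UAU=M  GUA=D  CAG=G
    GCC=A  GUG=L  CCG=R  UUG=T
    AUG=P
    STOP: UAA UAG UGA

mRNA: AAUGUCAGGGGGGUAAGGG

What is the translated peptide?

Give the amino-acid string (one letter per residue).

start AUG at pos 1
pos 1: AUG -> P; peptide=P
pos 4: UCA -> V; peptide=PV
pos 7: GGG -> P; peptide=PVP
pos 10: GGG -> P; peptide=PVPP
pos 13: UAA -> STOP

Answer: PVPP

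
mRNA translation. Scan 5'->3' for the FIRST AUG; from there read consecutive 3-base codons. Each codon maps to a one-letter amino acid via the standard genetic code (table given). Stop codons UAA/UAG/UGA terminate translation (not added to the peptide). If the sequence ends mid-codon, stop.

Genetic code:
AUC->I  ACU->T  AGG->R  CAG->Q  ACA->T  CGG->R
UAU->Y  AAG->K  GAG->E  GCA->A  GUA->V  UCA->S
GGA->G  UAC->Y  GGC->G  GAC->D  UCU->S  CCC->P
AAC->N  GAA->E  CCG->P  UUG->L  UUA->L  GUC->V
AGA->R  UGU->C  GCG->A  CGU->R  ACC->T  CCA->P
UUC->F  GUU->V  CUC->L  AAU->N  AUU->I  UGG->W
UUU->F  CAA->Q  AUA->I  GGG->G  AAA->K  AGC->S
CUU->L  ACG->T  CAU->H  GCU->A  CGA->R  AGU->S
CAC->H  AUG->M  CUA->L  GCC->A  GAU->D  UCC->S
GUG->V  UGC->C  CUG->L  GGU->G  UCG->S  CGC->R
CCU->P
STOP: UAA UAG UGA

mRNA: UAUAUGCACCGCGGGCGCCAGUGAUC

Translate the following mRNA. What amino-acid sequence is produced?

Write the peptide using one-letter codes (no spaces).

Answer: MHRGRQ

Derivation:
start AUG at pos 3
pos 3: AUG -> M; peptide=M
pos 6: CAC -> H; peptide=MH
pos 9: CGC -> R; peptide=MHR
pos 12: GGG -> G; peptide=MHRG
pos 15: CGC -> R; peptide=MHRGR
pos 18: CAG -> Q; peptide=MHRGRQ
pos 21: UGA -> STOP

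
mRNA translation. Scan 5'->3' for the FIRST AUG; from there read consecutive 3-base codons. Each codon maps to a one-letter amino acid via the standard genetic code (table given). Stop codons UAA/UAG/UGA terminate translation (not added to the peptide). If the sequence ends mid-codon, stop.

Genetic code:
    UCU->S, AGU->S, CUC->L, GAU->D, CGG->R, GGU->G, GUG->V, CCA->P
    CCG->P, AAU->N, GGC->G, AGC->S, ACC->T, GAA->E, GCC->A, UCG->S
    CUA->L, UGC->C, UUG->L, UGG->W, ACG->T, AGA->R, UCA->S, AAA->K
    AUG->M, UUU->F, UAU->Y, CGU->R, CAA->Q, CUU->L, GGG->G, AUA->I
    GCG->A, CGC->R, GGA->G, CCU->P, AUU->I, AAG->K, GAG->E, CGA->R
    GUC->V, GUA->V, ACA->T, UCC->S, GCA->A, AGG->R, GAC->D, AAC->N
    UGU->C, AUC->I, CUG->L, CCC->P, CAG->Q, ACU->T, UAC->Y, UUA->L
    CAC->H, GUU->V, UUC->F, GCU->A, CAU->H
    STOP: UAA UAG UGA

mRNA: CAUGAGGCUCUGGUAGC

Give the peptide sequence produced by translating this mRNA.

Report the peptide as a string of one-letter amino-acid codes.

Answer: MRLW

Derivation:
start AUG at pos 1
pos 1: AUG -> M; peptide=M
pos 4: AGG -> R; peptide=MR
pos 7: CUC -> L; peptide=MRL
pos 10: UGG -> W; peptide=MRLW
pos 13: UAG -> STOP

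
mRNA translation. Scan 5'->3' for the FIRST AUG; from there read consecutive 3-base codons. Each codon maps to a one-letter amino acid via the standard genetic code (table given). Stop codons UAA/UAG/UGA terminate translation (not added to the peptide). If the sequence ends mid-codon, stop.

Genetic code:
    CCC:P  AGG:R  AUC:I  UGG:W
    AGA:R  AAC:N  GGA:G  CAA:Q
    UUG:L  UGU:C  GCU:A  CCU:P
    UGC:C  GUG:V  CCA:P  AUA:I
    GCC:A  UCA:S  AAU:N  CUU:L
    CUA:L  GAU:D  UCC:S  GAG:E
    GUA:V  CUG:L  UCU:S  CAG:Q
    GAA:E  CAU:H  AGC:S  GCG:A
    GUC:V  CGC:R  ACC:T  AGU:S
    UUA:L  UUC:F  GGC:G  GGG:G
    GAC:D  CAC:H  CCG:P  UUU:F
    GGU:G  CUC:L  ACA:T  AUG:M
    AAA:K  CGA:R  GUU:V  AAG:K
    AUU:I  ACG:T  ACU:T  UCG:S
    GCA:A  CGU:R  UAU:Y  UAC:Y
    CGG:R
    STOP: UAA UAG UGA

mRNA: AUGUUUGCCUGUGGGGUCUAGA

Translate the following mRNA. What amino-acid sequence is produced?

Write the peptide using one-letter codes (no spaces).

Answer: MFACGV

Derivation:
start AUG at pos 0
pos 0: AUG -> M; peptide=M
pos 3: UUU -> F; peptide=MF
pos 6: GCC -> A; peptide=MFA
pos 9: UGU -> C; peptide=MFAC
pos 12: GGG -> G; peptide=MFACG
pos 15: GUC -> V; peptide=MFACGV
pos 18: UAG -> STOP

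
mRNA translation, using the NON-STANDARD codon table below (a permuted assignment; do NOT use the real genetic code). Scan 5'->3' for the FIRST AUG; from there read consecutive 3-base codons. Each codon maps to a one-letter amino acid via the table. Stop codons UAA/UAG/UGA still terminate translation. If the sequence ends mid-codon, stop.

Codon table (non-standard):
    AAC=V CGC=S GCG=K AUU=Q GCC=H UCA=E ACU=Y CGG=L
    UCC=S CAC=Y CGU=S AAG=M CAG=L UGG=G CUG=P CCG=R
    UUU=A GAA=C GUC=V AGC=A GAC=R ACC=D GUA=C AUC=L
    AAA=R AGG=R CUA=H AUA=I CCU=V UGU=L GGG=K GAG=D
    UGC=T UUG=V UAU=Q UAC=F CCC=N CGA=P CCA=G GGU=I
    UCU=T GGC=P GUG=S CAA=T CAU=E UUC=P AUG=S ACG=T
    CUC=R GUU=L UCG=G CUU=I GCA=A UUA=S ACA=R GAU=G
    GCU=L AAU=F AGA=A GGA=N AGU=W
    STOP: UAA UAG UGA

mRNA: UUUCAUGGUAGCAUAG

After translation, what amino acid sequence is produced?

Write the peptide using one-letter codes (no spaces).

Answer: SCA

Derivation:
start AUG at pos 4
pos 4: AUG -> S; peptide=S
pos 7: GUA -> C; peptide=SC
pos 10: GCA -> A; peptide=SCA
pos 13: UAG -> STOP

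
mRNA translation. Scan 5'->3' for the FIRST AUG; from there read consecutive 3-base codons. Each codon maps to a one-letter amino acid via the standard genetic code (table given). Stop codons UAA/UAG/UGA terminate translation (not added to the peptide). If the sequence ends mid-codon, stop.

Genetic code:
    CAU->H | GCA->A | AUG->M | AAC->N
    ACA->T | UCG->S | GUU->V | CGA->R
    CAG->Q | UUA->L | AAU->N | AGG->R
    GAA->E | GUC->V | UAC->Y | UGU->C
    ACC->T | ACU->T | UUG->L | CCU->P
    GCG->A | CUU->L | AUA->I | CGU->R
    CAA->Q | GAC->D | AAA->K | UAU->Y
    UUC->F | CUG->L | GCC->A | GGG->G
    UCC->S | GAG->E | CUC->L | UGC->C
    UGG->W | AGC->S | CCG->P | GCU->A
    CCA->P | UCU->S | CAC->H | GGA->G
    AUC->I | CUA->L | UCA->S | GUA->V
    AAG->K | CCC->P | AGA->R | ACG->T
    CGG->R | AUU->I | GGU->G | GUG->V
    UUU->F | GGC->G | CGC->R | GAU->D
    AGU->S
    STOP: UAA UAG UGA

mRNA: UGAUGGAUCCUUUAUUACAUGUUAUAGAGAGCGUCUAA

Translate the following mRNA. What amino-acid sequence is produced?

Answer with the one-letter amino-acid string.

start AUG at pos 2
pos 2: AUG -> M; peptide=M
pos 5: GAU -> D; peptide=MD
pos 8: CCU -> P; peptide=MDP
pos 11: UUA -> L; peptide=MDPL
pos 14: UUA -> L; peptide=MDPLL
pos 17: CAU -> H; peptide=MDPLLH
pos 20: GUU -> V; peptide=MDPLLHV
pos 23: AUA -> I; peptide=MDPLLHVI
pos 26: GAG -> E; peptide=MDPLLHVIE
pos 29: AGC -> S; peptide=MDPLLHVIES
pos 32: GUC -> V; peptide=MDPLLHVIESV
pos 35: UAA -> STOP

Answer: MDPLLHVIESV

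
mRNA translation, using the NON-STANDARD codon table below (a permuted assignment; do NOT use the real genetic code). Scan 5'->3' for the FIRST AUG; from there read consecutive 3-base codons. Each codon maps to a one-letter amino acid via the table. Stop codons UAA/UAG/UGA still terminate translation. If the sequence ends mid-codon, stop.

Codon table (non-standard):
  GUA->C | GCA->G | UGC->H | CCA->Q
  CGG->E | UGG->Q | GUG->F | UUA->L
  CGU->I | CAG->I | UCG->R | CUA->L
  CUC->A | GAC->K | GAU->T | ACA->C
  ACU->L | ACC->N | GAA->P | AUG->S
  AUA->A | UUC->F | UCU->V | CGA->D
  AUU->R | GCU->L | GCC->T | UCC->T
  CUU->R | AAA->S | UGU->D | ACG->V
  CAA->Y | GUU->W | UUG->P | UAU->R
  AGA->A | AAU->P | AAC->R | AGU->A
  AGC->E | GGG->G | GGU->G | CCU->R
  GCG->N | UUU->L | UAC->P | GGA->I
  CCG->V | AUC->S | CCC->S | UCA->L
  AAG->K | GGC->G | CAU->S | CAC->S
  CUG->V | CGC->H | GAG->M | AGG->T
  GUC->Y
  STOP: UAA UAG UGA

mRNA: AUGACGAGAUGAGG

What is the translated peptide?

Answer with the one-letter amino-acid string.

start AUG at pos 0
pos 0: AUG -> S; peptide=S
pos 3: ACG -> V; peptide=SV
pos 6: AGA -> A; peptide=SVA
pos 9: UGA -> STOP

Answer: SVA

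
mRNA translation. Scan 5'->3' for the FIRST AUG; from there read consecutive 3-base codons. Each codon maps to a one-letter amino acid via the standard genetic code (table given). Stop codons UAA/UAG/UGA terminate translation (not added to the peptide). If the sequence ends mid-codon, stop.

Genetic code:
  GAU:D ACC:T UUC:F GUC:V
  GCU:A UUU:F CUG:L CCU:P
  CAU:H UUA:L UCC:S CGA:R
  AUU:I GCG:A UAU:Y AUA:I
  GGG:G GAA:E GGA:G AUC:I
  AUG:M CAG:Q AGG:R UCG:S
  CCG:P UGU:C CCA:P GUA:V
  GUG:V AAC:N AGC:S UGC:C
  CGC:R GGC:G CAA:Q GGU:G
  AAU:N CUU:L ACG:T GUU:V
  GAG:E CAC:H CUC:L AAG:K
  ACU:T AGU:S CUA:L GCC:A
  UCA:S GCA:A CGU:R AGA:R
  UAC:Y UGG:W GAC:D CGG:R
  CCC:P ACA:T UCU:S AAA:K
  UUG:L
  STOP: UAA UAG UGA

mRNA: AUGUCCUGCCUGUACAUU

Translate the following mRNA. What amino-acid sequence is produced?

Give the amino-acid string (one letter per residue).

start AUG at pos 0
pos 0: AUG -> M; peptide=M
pos 3: UCC -> S; peptide=MS
pos 6: UGC -> C; peptide=MSC
pos 9: CUG -> L; peptide=MSCL
pos 12: UAC -> Y; peptide=MSCLY
pos 15: AUU -> I; peptide=MSCLYI
pos 18: only 0 nt remain (<3), stop (end of mRNA)

Answer: MSCLYI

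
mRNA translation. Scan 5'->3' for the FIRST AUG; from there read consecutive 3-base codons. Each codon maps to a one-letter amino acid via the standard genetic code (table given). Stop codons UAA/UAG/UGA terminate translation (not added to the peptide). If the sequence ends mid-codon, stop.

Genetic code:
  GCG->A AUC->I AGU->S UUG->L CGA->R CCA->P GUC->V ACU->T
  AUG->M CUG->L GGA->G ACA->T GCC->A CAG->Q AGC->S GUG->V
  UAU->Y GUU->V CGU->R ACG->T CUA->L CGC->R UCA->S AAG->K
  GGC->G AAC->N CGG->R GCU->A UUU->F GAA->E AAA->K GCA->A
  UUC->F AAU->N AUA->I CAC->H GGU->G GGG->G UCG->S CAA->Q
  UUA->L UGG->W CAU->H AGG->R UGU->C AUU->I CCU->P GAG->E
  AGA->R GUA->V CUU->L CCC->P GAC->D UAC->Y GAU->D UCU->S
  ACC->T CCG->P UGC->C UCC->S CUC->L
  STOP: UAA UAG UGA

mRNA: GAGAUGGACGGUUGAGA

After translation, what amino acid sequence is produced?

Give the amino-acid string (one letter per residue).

Answer: MDG

Derivation:
start AUG at pos 3
pos 3: AUG -> M; peptide=M
pos 6: GAC -> D; peptide=MD
pos 9: GGU -> G; peptide=MDG
pos 12: UGA -> STOP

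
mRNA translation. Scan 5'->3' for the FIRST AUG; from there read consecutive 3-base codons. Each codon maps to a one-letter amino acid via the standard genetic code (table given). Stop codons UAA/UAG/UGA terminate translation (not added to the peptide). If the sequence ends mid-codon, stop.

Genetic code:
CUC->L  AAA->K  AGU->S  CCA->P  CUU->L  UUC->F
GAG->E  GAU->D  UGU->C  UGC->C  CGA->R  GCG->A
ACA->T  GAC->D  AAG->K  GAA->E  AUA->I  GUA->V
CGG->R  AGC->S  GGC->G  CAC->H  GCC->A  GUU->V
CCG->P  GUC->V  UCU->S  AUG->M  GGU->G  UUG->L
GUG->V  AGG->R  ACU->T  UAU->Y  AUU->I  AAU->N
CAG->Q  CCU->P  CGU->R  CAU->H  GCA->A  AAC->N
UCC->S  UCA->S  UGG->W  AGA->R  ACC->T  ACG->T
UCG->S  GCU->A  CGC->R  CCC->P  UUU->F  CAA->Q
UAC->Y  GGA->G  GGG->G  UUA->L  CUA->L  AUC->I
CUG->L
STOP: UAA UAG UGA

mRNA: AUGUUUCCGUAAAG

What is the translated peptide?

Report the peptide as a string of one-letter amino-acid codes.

start AUG at pos 0
pos 0: AUG -> M; peptide=M
pos 3: UUU -> F; peptide=MF
pos 6: CCG -> P; peptide=MFP
pos 9: UAA -> STOP

Answer: MFP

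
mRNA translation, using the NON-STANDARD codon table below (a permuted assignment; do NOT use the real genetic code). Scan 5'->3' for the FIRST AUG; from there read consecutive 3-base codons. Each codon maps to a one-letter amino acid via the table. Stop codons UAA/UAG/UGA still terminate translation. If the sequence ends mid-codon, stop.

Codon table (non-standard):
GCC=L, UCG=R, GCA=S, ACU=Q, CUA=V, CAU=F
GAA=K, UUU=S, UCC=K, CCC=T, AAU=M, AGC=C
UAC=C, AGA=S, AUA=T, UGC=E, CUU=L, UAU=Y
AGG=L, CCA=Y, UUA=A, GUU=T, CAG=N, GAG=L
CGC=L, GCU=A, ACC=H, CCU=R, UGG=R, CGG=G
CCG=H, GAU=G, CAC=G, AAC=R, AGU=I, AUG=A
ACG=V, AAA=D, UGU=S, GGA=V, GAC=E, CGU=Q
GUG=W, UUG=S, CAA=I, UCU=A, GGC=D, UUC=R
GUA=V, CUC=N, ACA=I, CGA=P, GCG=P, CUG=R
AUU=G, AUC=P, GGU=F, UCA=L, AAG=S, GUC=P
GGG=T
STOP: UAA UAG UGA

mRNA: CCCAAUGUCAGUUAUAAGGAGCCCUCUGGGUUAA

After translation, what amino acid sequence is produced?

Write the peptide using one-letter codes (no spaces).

Answer: ALTTLCRRF

Derivation:
start AUG at pos 4
pos 4: AUG -> A; peptide=A
pos 7: UCA -> L; peptide=AL
pos 10: GUU -> T; peptide=ALT
pos 13: AUA -> T; peptide=ALTT
pos 16: AGG -> L; peptide=ALTTL
pos 19: AGC -> C; peptide=ALTTLC
pos 22: CCU -> R; peptide=ALTTLCR
pos 25: CUG -> R; peptide=ALTTLCRR
pos 28: GGU -> F; peptide=ALTTLCRRF
pos 31: UAA -> STOP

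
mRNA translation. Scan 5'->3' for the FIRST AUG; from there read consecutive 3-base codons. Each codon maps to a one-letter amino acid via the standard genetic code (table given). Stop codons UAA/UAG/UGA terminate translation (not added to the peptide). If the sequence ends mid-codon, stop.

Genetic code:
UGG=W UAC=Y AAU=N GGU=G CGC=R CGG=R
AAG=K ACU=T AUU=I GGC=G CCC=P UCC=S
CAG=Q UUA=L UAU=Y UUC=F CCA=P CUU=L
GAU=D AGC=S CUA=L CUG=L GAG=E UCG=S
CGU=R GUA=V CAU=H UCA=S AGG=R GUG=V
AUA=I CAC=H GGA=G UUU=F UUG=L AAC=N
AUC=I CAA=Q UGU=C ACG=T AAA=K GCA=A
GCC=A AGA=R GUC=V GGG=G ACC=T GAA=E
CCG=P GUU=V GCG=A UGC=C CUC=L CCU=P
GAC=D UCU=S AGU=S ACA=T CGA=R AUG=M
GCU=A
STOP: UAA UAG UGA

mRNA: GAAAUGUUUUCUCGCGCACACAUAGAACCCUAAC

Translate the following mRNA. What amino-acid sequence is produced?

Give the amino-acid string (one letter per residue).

start AUG at pos 3
pos 3: AUG -> M; peptide=M
pos 6: UUU -> F; peptide=MF
pos 9: UCU -> S; peptide=MFS
pos 12: CGC -> R; peptide=MFSR
pos 15: GCA -> A; peptide=MFSRA
pos 18: CAC -> H; peptide=MFSRAH
pos 21: AUA -> I; peptide=MFSRAHI
pos 24: GAA -> E; peptide=MFSRAHIE
pos 27: CCC -> P; peptide=MFSRAHIEP
pos 30: UAA -> STOP

Answer: MFSRAHIEP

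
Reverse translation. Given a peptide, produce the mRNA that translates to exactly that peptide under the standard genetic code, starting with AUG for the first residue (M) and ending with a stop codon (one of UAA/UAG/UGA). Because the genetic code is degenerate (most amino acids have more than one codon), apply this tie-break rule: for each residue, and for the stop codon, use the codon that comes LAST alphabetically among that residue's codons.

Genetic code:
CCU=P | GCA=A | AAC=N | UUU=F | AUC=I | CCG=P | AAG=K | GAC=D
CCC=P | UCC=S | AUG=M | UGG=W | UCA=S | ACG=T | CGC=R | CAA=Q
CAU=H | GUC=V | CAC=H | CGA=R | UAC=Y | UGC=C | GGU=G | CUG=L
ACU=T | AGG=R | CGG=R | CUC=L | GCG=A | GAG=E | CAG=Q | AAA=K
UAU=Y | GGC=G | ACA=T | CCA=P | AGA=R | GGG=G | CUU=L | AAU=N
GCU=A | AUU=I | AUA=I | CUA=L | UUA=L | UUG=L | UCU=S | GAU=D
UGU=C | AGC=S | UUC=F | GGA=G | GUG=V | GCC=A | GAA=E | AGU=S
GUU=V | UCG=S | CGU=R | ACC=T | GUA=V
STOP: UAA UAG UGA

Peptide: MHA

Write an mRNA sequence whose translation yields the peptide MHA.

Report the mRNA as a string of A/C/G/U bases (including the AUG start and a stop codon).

Answer: mRNA: AUGCAUGCUUGA

Derivation:
residue 1: M -> AUG (start codon)
residue 2: H codons sorted = CAC,CAU -> pick last = CAU
residue 3: A codons sorted = GCA,GCC,GCG,GCU -> pick last = GCU
terminator: stop codons sorted = UAA,UAG,UGA -> pick last = UGA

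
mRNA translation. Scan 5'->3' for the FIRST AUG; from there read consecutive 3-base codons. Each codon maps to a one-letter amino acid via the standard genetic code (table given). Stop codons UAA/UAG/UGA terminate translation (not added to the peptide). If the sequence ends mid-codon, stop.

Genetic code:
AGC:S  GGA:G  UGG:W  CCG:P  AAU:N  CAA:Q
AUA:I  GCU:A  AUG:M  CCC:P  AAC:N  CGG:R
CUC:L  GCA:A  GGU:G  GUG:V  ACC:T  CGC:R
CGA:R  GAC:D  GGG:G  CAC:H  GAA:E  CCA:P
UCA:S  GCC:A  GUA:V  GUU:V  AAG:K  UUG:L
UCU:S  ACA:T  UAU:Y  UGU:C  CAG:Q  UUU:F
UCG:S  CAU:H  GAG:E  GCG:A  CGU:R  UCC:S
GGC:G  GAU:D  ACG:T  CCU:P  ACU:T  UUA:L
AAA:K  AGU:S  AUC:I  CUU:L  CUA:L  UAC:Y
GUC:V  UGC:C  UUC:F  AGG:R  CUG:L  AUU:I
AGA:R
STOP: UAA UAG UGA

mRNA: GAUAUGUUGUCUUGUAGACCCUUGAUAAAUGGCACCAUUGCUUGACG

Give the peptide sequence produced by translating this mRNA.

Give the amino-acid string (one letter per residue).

Answer: MLSCRPLINGTIA

Derivation:
start AUG at pos 3
pos 3: AUG -> M; peptide=M
pos 6: UUG -> L; peptide=ML
pos 9: UCU -> S; peptide=MLS
pos 12: UGU -> C; peptide=MLSC
pos 15: AGA -> R; peptide=MLSCR
pos 18: CCC -> P; peptide=MLSCRP
pos 21: UUG -> L; peptide=MLSCRPL
pos 24: AUA -> I; peptide=MLSCRPLI
pos 27: AAU -> N; peptide=MLSCRPLIN
pos 30: GGC -> G; peptide=MLSCRPLING
pos 33: ACC -> T; peptide=MLSCRPLINGT
pos 36: AUU -> I; peptide=MLSCRPLINGTI
pos 39: GCU -> A; peptide=MLSCRPLINGTIA
pos 42: UGA -> STOP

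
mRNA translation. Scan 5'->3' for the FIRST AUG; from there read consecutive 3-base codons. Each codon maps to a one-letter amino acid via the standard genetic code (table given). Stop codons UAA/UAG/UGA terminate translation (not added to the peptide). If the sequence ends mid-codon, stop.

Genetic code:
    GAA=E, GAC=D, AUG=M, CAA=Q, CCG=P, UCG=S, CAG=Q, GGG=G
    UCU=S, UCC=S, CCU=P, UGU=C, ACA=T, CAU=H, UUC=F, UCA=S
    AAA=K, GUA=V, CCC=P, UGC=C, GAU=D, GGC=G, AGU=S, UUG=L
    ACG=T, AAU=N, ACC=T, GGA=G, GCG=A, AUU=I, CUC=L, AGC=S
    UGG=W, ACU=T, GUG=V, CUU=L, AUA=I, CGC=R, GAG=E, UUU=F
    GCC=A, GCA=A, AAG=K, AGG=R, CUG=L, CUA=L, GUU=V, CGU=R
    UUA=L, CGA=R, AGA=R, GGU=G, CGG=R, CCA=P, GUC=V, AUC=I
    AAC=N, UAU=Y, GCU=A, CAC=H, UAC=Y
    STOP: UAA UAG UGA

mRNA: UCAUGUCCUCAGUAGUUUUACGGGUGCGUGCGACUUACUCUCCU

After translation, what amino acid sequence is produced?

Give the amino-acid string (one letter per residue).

Answer: MSSVVLRVRATYSP

Derivation:
start AUG at pos 2
pos 2: AUG -> M; peptide=M
pos 5: UCC -> S; peptide=MS
pos 8: UCA -> S; peptide=MSS
pos 11: GUA -> V; peptide=MSSV
pos 14: GUU -> V; peptide=MSSVV
pos 17: UUA -> L; peptide=MSSVVL
pos 20: CGG -> R; peptide=MSSVVLR
pos 23: GUG -> V; peptide=MSSVVLRV
pos 26: CGU -> R; peptide=MSSVVLRVR
pos 29: GCG -> A; peptide=MSSVVLRVRA
pos 32: ACU -> T; peptide=MSSVVLRVRAT
pos 35: UAC -> Y; peptide=MSSVVLRVRATY
pos 38: UCU -> S; peptide=MSSVVLRVRATYS
pos 41: CCU -> P; peptide=MSSVVLRVRATYSP
pos 44: only 0 nt remain (<3), stop (end of mRNA)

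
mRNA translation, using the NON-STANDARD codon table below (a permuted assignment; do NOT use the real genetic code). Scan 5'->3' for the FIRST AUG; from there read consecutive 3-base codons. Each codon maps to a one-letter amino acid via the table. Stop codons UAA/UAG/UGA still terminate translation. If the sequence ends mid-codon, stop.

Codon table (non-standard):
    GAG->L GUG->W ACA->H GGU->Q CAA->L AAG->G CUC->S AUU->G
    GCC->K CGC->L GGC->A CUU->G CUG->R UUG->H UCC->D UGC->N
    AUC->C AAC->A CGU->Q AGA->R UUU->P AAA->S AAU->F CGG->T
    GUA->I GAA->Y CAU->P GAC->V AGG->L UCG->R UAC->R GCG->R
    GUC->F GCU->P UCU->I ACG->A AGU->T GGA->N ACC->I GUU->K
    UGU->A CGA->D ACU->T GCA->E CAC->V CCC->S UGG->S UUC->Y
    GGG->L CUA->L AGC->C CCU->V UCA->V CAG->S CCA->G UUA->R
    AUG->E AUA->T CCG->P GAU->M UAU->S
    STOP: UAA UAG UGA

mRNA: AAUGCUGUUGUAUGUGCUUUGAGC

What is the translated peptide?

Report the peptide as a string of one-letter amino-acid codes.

start AUG at pos 1
pos 1: AUG -> E; peptide=E
pos 4: CUG -> R; peptide=ER
pos 7: UUG -> H; peptide=ERH
pos 10: UAU -> S; peptide=ERHS
pos 13: GUG -> W; peptide=ERHSW
pos 16: CUU -> G; peptide=ERHSWG
pos 19: UGA -> STOP

Answer: ERHSWG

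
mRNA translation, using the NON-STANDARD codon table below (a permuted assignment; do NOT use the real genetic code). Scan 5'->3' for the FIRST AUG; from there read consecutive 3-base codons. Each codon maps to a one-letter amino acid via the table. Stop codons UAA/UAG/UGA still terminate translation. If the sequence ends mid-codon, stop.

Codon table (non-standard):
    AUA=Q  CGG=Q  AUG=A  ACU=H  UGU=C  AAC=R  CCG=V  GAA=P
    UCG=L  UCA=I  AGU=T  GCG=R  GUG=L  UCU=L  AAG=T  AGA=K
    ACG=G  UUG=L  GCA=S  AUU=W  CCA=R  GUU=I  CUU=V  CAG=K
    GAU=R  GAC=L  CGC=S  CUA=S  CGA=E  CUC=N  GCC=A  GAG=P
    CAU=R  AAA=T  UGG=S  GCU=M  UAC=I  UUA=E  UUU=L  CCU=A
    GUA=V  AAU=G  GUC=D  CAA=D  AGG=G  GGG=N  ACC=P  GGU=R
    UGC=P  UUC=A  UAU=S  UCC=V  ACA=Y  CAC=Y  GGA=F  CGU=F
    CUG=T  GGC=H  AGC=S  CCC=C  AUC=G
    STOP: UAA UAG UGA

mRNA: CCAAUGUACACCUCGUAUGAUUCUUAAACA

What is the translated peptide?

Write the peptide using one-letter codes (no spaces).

start AUG at pos 3
pos 3: AUG -> A; peptide=A
pos 6: UAC -> I; peptide=AI
pos 9: ACC -> P; peptide=AIP
pos 12: UCG -> L; peptide=AIPL
pos 15: UAU -> S; peptide=AIPLS
pos 18: GAU -> R; peptide=AIPLSR
pos 21: UCU -> L; peptide=AIPLSRL
pos 24: UAA -> STOP

Answer: AIPLSRL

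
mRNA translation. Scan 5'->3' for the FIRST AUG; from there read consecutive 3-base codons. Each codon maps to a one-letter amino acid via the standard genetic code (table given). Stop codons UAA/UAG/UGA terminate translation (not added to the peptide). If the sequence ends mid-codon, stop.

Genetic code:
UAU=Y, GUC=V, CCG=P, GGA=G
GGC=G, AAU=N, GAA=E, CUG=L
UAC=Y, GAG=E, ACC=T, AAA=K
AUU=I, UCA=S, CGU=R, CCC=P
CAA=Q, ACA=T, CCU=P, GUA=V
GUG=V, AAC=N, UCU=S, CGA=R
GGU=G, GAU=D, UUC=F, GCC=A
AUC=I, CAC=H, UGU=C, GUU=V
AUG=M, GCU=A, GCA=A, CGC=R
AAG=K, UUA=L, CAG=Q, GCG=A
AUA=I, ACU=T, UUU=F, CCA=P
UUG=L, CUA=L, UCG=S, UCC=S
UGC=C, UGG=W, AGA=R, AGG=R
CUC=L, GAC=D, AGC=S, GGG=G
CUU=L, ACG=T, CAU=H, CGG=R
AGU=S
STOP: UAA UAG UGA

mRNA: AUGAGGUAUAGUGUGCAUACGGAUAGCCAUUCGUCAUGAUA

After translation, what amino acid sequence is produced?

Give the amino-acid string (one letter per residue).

start AUG at pos 0
pos 0: AUG -> M; peptide=M
pos 3: AGG -> R; peptide=MR
pos 6: UAU -> Y; peptide=MRY
pos 9: AGU -> S; peptide=MRYS
pos 12: GUG -> V; peptide=MRYSV
pos 15: CAU -> H; peptide=MRYSVH
pos 18: ACG -> T; peptide=MRYSVHT
pos 21: GAU -> D; peptide=MRYSVHTD
pos 24: AGC -> S; peptide=MRYSVHTDS
pos 27: CAU -> H; peptide=MRYSVHTDSH
pos 30: UCG -> S; peptide=MRYSVHTDSHS
pos 33: UCA -> S; peptide=MRYSVHTDSHSS
pos 36: UGA -> STOP

Answer: MRYSVHTDSHSS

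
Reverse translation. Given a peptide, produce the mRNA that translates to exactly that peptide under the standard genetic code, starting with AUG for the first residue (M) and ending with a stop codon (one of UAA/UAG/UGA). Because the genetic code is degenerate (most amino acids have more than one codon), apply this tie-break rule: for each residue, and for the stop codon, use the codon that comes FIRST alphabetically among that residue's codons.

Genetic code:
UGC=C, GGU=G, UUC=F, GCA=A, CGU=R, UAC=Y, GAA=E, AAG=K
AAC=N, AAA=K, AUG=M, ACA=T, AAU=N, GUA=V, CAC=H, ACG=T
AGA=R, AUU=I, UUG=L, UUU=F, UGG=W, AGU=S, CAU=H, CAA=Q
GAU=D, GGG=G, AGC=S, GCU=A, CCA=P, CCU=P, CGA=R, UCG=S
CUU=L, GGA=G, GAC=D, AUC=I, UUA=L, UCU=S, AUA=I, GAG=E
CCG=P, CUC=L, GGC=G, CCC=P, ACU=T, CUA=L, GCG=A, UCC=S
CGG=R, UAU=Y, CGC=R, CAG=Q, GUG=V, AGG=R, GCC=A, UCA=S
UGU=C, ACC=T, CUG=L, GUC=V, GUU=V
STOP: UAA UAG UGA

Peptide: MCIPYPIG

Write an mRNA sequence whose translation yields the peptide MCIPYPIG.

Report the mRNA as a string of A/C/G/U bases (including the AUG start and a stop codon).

residue 1: M -> AUG (start codon)
residue 2: C codons sorted = UGC,UGU -> pick first = UGC
residue 3: I codons sorted = AUA,AUC,AUU -> pick first = AUA
residue 4: P codons sorted = CCA,CCC,CCG,CCU -> pick first = CCA
residue 5: Y codons sorted = UAC,UAU -> pick first = UAC
residue 6: P codons sorted = CCA,CCC,CCG,CCU -> pick first = CCA
residue 7: I codons sorted = AUA,AUC,AUU -> pick first = AUA
residue 8: G codons sorted = GGA,GGC,GGG,GGU -> pick first = GGA
terminator: stop codons sorted = UAA,UAG,UGA -> pick first = UAA

Answer: mRNA: AUGUGCAUACCAUACCCAAUAGGAUAA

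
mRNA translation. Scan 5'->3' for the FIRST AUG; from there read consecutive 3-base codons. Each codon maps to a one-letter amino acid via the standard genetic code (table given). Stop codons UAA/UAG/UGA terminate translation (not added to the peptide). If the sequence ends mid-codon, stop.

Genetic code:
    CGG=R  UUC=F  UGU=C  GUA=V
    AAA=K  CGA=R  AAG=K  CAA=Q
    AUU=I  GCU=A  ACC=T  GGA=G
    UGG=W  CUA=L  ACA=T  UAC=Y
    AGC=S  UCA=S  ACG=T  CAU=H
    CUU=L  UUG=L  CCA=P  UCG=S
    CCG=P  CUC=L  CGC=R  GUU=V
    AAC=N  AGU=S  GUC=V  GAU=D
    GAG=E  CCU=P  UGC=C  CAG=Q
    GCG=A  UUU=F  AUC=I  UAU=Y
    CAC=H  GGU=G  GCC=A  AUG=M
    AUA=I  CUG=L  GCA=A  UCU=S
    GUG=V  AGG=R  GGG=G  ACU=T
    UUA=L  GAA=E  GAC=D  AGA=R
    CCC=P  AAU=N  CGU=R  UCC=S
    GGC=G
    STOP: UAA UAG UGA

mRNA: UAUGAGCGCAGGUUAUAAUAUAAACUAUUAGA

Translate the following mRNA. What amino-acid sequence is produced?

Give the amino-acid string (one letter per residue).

start AUG at pos 1
pos 1: AUG -> M; peptide=M
pos 4: AGC -> S; peptide=MS
pos 7: GCA -> A; peptide=MSA
pos 10: GGU -> G; peptide=MSAG
pos 13: UAU -> Y; peptide=MSAGY
pos 16: AAU -> N; peptide=MSAGYN
pos 19: AUA -> I; peptide=MSAGYNI
pos 22: AAC -> N; peptide=MSAGYNIN
pos 25: UAU -> Y; peptide=MSAGYNINY
pos 28: UAG -> STOP

Answer: MSAGYNINY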